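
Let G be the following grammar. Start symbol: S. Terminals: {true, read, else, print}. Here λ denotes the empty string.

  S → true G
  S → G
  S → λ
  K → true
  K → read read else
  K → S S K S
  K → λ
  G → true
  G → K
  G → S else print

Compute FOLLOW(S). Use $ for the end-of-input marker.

FIRST(S): from S→true G we get {true}; from S→G we get {λ, else, read, true}; from S→λ we get {λ}. So FIRST(S) = {λ, else, read, true}.
FIRST(K): from K→true we get {true}; from K→read read else we get {read}; from K→S S K S we get {λ, else, read, true}; from K→λ we get {λ}. So FIRST(K) = {λ, else, read, true}.
FIRST(G): from G→true we get {true}; from G→K we get {λ, else, read, true}; from G→S else print we get {else, read, true}. So FIRST(G) = {λ, else, read, true}.
FOLLOW(S) includes $ since S is the start symbol.
FOLLOW(S): in K→S S K S (occurrence 1), S is followed by S K S with FIRST {λ, else, read, true}; in K→S S K S (occurrence 1), the suffix after S is nullable, so FOLLOW(S) ⊇ FOLLOW(K) = {$, else, read, true}; in K→S S K S (occurrence 2), S is followed by K S with FIRST {λ, else, read, true}; in K→S S K S (occurrence 2), the suffix after S is nullable, so FOLLOW(S) ⊇ FOLLOW(K) = {$, else, read, true}; in K→S S K S (occurrence 3), the suffix after S is empty, so FOLLOW(S) ⊇ FOLLOW(K) = {$, else, read, true}; in G→S else print, S is followed by else print with FIRST {else}. Thus FOLLOW(S) = {$, else, read, true}.
FOLLOW(G): in S→true G, the suffix after G is empty, so FOLLOW(G) ⊇ FOLLOW(S) = {$, else, read, true}; in S→G, the suffix after G is empty, so FOLLOW(G) ⊇ FOLLOW(S) = {$, else, read, true}. Thus FOLLOW(G) = {$, else, read, true}.
FOLLOW(K): in K→S S K S, K is followed by S with FIRST {λ, else, read, true}; in K→S S K S, the suffix after K is nullable (adds nothing new); in G→K, the suffix after K is empty, so FOLLOW(K) ⊇ FOLLOW(G) = {$, else, read, true}. Thus FOLLOW(K) = {$, else, read, true}.

{$, else, read, true}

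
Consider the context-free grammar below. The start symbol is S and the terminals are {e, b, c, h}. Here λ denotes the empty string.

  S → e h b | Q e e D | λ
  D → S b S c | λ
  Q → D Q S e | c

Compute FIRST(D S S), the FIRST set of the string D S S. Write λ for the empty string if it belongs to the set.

{λ, b, c, e}

FIRST(S): from S→e h b we get {e}; from S→Q e e D we get {b, c, e}; from S→λ we get {λ}. So FIRST(S) = {λ, b, c, e}.
FIRST(D): from D→S b S c we get {b, c, e}; from D→λ we get {λ}. So FIRST(D) = {λ, b, c, e}.
FIRST(Q): from Q→D Q S e we get {b, c, e}; from Q→c we get {c}. So FIRST(Q) = {b, c, e}.
FIRST(D S S): take FIRST of each symbol in turn, carrying on past any symbol whose FIRST contains λ; result {λ, b, c, e}.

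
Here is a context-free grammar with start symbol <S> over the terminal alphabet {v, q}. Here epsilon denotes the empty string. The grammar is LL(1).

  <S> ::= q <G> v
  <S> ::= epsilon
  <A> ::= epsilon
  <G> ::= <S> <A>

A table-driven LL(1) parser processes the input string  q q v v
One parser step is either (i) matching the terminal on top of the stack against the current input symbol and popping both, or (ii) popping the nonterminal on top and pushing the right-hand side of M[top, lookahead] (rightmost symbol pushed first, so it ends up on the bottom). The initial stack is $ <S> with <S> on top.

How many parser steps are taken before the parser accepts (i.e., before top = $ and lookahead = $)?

11

step 1: stack=$ <S>  input=q q v v $  — expand <S> ::= q <G> v
step 2: stack=$ v <G> q  input=q q v v $  — match q
step 3: stack=$ v <G>  input=q v v $  — expand <G> ::= <S> <A>
step 4: stack=$ v <A> <S>  input=q v v $  — expand <S> ::= q <G> v
step 5: stack=$ v <A> v <G> q  input=q v v $  — match q
step 6: stack=$ v <A> v <G>  input=v v $  — expand <G> ::= <S> <A>
step 7: stack=$ v <A> v <A> <S>  input=v v $  — expand <S> ::= epsilon
step 8: stack=$ v <A> v <A>  input=v v $  — expand <A> ::= epsilon
step 9: stack=$ v <A> v  input=v v $  — match v
step 10: stack=$ v <A>  input=v $  — expand <A> ::= epsilon
step 11: stack=$ v  input=v $  — match v
Accept reached after 11 steps.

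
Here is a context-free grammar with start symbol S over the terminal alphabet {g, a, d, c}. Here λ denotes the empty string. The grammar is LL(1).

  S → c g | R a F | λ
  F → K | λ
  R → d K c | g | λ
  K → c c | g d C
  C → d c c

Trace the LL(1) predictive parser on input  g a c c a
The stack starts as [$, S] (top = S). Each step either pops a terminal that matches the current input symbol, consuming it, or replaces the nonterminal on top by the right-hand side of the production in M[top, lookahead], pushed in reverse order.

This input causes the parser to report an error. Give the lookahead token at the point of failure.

     Stack    Input        Action
  1  $ S      g a c c a $  expand S → R a F
  2  $ F a R  g a c c a $  expand R → g
  3  $ F a g  g a c c a $  match g
  4  $ F a    a c c a $    match a
  5  $ F      c c a $      expand F → K
  6  $ K      c c a $      expand K → c c
  7  $ c c    c c a $      match c
  8  $ c      c a $        match c
  9  $        a $          error: stack empty but input remains

a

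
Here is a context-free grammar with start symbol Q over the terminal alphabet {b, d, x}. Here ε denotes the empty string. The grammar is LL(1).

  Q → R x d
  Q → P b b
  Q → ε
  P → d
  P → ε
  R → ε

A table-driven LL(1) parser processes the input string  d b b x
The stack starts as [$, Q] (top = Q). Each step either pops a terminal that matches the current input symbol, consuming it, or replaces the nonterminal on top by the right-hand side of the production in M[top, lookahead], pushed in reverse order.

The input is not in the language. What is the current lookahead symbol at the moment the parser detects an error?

     Stack    Input      Action
  1  $ Q      d b b x $  expand Q → P b b
  2  $ b b P  d b b x $  expand P → d
  3  $ b b d  d b b x $  match d
  4  $ b b    b b x $    match b
  5  $ b      b x $      match b
  6  $        x $        error: stack empty but input remains

x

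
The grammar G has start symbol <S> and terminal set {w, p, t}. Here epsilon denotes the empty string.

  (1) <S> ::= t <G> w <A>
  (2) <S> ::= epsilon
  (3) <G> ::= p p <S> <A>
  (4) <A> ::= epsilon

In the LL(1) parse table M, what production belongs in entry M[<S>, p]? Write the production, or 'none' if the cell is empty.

FIRST(<S>): from <S>::=t <G> w <A> we get {t}; from <S>::=epsilon we get {epsilon}. So FIRST(<S>) = {epsilon, t}.
FIRST(<G>): from <G>::=p p <S> <A> we get {p}. So FIRST(<G>) = {p}.
FIRST(<A>): from <A>::=epsilon we get {epsilon}. So FIRST(<A>) = {epsilon}.
FOLLOW(<S>) includes $ since <S> is the start symbol.
FOLLOW(<G>): in <S>::=t <G> w <A>, <G> is followed by w <A> with FIRST {w}. Thus FOLLOW(<G>) = {w}.
FOLLOW(<S>): in <G>::=p p <S> <A>, <S> is followed by <A> with FIRST {epsilon}; in <G>::=p p <S> <A>, the suffix after <S> is nullable, so FOLLOW(<S>) ⊇ FOLLOW(<G>) = {w}. Thus FOLLOW(<S>) = {$, w}.
For <S> ::= t <G> w <A>: FIRST(t <G> w <A>) = {t}, so it goes in M[<S>, t] for t ∈ {t}.
For <S> ::= epsilon: FIRST(epsilon) = {epsilon}, so it goes in M[<S>, t] for t ∈ {}; since epsilon ∈ FIRST, also for every t ∈ FOLLOW(<S>) = {$, w}.
None of these place a production in M[<S>, p].

none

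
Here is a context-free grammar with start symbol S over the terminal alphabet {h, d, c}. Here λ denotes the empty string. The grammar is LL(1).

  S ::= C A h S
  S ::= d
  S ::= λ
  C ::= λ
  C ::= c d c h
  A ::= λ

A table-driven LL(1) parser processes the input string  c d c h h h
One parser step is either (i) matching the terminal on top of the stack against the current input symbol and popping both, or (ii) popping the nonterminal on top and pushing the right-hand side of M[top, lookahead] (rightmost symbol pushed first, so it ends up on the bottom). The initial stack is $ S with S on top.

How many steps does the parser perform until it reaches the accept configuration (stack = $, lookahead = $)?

step 1: stack=$ S  input=c d c h h h $  — expand S ::= C A h S
step 2: stack=$ S h A C  input=c d c h h h $  — expand C ::= c d c h
step 3: stack=$ S h A h c d c  input=c d c h h h $  — match c
step 4: stack=$ S h A h c d  input=d c h h h $  — match d
step 5: stack=$ S h A h c  input=c h h h $  — match c
step 6: stack=$ S h A h  input=h h h $  — match h
step 7: stack=$ S h A  input=h h $  — expand A ::= λ
step 8: stack=$ S h  input=h h $  — match h
step 9: stack=$ S  input=h $  — expand S ::= C A h S
step 10: stack=$ S h A C  input=h $  — expand C ::= λ
step 11: stack=$ S h A  input=h $  — expand A ::= λ
step 12: stack=$ S h  input=h $  — match h
step 13: stack=$ S  input=$  — expand S ::= λ
Accept reached after 13 steps.

13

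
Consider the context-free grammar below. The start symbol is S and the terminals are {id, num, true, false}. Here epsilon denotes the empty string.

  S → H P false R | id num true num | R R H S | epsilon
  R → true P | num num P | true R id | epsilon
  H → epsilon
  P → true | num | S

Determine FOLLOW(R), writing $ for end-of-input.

FIRST(R): from R→true P we get {true}; from R→num num P we get {num}; from R→true R id we get {true}; from R→epsilon we get {epsilon}. So FIRST(R) = {epsilon, num, true}.
FIRST(H): from H→epsilon we get {epsilon}. So FIRST(H) = {epsilon}.
FIRST(S): from S→H P false R we get {false, id, num, true}; from S→id num true num we get {id}; from S→R R H S we get {epsilon, false, id, num, true}; from S→epsilon we get {epsilon}. So FIRST(S) = {epsilon, false, id, num, true}.
FIRST(P): from P→true we get {true}; from P→num we get {num}; from P→S we get {epsilon, false, id, num, true}. So FIRST(P) = {epsilon, false, id, num, true}.
FOLLOW(S) includes $ since S is the start symbol.
FOLLOW(S): in S→R R H S, the suffix after S is empty (adds nothing new); in P→S, the suffix after S is empty, so FOLLOW(S) ⊇ FOLLOW(P) = {$, false, id, num, true}. Thus FOLLOW(S) = {$, false, id, num, true}.
FOLLOW(R): in S→H P false R, the suffix after R is empty, so FOLLOW(R) ⊇ FOLLOW(S) = {$, false, id, num, true}; in S→R R H S (occurrence 1), R is followed by R H S with FIRST {epsilon, false, id, num, true}; in S→R R H S (occurrence 1), the suffix after R is nullable, so FOLLOW(R) ⊇ FOLLOW(S) = {$, false, id, num, true}; in S→R R H S (occurrence 2), R is followed by H S with FIRST {epsilon, false, id, num, true}; in S→R R H S (occurrence 2), the suffix after R is nullable, so FOLLOW(R) ⊇ FOLLOW(S) = {$, false, id, num, true}; in R→true R id, R is followed by id with FIRST {id}. Thus FOLLOW(R) = {$, false, id, num, true}.
FOLLOW(H): in S→H P false R, H is followed by P false R with FIRST {false, id, num, true}; in S→R R H S, H is followed by S with FIRST {epsilon, false, id, num, true}; in S→R R H S, the suffix after H is nullable, so FOLLOW(H) ⊇ FOLLOW(S) = {$, false, id, num, true}. Thus FOLLOW(H) = {$, false, id, num, true}.
FOLLOW(P): in S→H P false R, P is followed by false R with FIRST {false}; in R→true P, the suffix after P is empty, so FOLLOW(P) ⊇ FOLLOW(R) = {$, false, id, num, true}; in R→num num P, the suffix after P is empty, so FOLLOW(P) ⊇ FOLLOW(R) = {$, false, id, num, true}. Thus FOLLOW(P) = {$, false, id, num, true}.

{$, false, id, num, true}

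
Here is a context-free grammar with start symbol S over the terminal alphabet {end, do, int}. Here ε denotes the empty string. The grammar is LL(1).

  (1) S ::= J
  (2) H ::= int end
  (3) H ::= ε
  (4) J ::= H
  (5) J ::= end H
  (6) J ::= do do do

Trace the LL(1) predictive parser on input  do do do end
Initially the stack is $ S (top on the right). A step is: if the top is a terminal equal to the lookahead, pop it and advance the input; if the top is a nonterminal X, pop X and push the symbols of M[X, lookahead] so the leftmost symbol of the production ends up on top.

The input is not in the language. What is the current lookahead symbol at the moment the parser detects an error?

end

     Stack       Input           Action
  1  $ S         do do do end $  expand S ::= J
  2  $ J         do do do end $  expand J ::= do do do
  3  $ do do do  do do do end $  match do
  4  $ do do     do do end $     match do
  5  $ do        do end $        match do
  6  $           end $           error: stack empty but input remains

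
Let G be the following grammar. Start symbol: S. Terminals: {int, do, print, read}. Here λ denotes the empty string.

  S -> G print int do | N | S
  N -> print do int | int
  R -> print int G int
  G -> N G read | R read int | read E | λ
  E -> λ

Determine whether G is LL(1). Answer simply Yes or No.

FIRST(S) = {int, print, read}
FIRST(N) = {int, print}
FIRST(R) = {print}
FIRST(G) = {λ, int, print, read}
FIRST(E) = {λ}
FOLLOW(S) = {$}
FOLLOW(N) = {$, int, print, read}
FOLLOW(R) = {read}
FOLLOW(G) = {int, print, read}
FOLLOW(E) = {int, print, read}
Cell M[G, int] receives both G -> N G read and G -> λ — the grammar is not LL(1).

No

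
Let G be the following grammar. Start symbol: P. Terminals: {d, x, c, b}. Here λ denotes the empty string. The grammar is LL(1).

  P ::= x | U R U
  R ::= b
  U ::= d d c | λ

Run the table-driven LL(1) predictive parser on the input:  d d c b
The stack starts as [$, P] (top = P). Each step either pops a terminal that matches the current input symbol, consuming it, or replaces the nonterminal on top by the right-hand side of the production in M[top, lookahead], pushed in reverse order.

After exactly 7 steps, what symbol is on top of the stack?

U

     Stack        Input      Action
  1  $ P          d d c b $  expand P ::= U R U
  2  $ U R U      d d c b $  expand U ::= d d c
  3  $ U R c d d  d d c b $  match d
  4  $ U R c d    d c b $    match d
  5  $ U R c      c b $      match c
  6  $ U R        b $        expand R ::= b
  7  $ U b        b $        match b
Stack after step 7: $ U (top = U).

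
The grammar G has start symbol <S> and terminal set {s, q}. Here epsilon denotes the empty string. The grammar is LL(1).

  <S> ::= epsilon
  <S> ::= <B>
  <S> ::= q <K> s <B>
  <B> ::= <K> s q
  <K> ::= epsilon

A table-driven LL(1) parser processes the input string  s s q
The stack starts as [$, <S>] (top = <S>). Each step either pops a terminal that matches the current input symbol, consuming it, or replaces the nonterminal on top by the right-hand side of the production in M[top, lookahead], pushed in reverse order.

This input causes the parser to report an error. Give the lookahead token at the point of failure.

     Stack      Input    Action
  1  $ <S>      s s q $  expand <S> ::= <B>
  2  $ <B>      s s q $  expand <B> ::= <K> s q
  3  $ q s <K>  s s q $  expand <K> ::= epsilon
  4  $ q s      s s q $  match s
  5  $ q        s q $    error: top is terminal q but lookahead is s

s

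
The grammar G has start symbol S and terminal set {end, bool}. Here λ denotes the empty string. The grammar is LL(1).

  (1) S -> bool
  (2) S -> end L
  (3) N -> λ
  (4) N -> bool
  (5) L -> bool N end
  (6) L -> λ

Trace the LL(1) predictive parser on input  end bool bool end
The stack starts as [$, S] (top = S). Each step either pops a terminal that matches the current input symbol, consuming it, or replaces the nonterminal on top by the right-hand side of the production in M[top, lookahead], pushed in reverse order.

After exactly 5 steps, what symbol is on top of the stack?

bool

     Stack         Input                Action
  1  $ S           end bool bool end $  expand S -> end L
  2  $ L end       end bool bool end $  match end
  3  $ L           bool bool end $      expand L -> bool N end
  4  $ end N bool  bool bool end $      match bool
  5  $ end N       bool end $           expand N -> bool
Stack after step 5: $ end bool (top = bool).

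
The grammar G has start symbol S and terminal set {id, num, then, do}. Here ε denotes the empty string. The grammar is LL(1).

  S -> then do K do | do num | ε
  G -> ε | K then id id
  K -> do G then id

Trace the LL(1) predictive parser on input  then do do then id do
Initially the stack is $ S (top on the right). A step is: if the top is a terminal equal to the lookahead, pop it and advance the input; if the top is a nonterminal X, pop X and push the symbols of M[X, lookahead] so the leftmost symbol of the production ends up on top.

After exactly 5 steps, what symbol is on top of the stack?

     Stack              Input                    Action
  1  $ S                then do do then id do $  expand S -> then do K do
  2  $ do K do then     then do do then id do $  match then
  3  $ do K do          do do then id do $       match do
  4  $ do K             do then id do $          expand K -> do G then id
  5  $ do id then G do  do then id do $          match do
Stack after step 5: $ do id then G (top = G).

G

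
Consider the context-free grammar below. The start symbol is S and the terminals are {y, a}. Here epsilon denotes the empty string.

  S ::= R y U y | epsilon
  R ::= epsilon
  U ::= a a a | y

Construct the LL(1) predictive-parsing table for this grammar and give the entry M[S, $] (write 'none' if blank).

S ::= epsilon

FIRST(R): from R::=epsilon we get {epsilon}. So FIRST(R) = {epsilon}.
FIRST(U): from U::=a a a we get {a}; from U::=y we get {y}. So FIRST(U) = {a, y}.
FIRST(S): from S::=R y U y we get {y}; from S::=epsilon we get {epsilon}. So FIRST(S) = {epsilon, y}.
FOLLOW(S) includes $ since S is the start symbol.
FOLLOW(S): S appears on no right-hand side. Thus FOLLOW(S) = {$}.
For S ::= R y U y: FIRST(R y U y) = {y}, so it goes in M[S, t] for t ∈ {y}.
For S ::= epsilon: FIRST(epsilon) = {epsilon}, so it goes in M[S, t] for t ∈ {}; since epsilon ∈ FIRST, also for every t ∈ FOLLOW(S) = {$}.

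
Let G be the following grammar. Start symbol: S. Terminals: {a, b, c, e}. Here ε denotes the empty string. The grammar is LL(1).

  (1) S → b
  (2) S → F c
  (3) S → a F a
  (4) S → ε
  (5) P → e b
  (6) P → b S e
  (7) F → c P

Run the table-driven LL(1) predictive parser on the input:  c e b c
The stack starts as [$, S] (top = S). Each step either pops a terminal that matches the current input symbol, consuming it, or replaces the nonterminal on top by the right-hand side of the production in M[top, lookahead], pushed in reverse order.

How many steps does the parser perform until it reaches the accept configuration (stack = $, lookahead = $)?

step 1: stack=$ S  input=c e b c $  — expand S → F c
step 2: stack=$ c F  input=c e b c $  — expand F → c P
step 3: stack=$ c P c  input=c e b c $  — match c
step 4: stack=$ c P  input=e b c $  — expand P → e b
step 5: stack=$ c b e  input=e b c $  — match e
step 6: stack=$ c b  input=b c $  — match b
step 7: stack=$ c  input=c $  — match c
Accept reached after 7 steps.

7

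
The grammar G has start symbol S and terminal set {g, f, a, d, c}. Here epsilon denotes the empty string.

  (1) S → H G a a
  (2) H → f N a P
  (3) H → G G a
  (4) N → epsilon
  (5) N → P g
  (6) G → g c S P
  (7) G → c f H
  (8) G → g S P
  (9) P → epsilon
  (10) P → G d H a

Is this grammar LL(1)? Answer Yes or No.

No

FIRST(S) = {c, f, g}
FIRST(H) = {c, f, g}
FIRST(N) = {epsilon, c, g}
FIRST(G) = {c, g}
FIRST(P) = {epsilon, c, g}
FOLLOW(S) = {$, a, c, d, g}
FOLLOW(H) = {a, c, d, g}
FOLLOW(N) = {a}
FOLLOW(G) = {a, c, d, g}
FOLLOW(P) = {a, c, d, g}
Cell M[G, g] receives both G → g c S P and G → g S P — the grammar is not LL(1).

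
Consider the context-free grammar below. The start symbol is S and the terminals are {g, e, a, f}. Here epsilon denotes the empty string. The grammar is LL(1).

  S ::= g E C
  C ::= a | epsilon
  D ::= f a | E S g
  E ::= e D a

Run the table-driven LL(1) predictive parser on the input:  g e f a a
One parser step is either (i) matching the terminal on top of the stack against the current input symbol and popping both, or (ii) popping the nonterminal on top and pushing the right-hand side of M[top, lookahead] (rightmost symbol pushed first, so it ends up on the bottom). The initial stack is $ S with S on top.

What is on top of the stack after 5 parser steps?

step 1: stack=$ S  input=g e f a a $  — expand S ::= g E C
step 2: stack=$ C E g  input=g e f a a $  — match g
step 3: stack=$ C E  input=e f a a $  — expand E ::= e D a
step 4: stack=$ C a D e  input=e f a a $  — match e
step 5: stack=$ C a D  input=f a a $  — expand D ::= f a
Stack after step 5: $ C a a f (top = f).

f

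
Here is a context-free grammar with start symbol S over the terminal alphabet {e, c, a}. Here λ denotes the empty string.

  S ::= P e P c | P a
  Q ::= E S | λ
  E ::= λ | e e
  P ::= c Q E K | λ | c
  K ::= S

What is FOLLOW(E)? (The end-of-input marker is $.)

{a, c, e}

FIRST(E) = {λ, e}
FIRST(P) = {λ, c}
FIRST(S) = {a, c, e}  (via P e P c, P a)
FIRST(Q) = {λ, a, c, e}  (via E S)
FIRST(K) = {a, c, e}  (via S)
FOLLOW(S) includes $ since S is the start symbol.
FOLLOW(Q): in P::=c Q E K, Q is followed by E K with FIRST {a, c, e}. Thus FOLLOW(Q) = {a, c, e}.
FOLLOW(E): in Q::=E S, E is followed by S with FIRST {a, c, e}; in P::=c Q E K, E is followed by K with FIRST {a, c, e}. Thus FOLLOW(E) = {a, c, e}.
FOLLOW(P): in S::=P e P c (occurrence 1), P is followed by e P c with FIRST {e}; in S::=P e P c (occurrence 2), P is followed by c with FIRST {c}; in S::=P a, P is followed by a with FIRST {a}. Thus FOLLOW(P) = {a, c, e}.
FOLLOW(K): in P::=c Q E K, the suffix after K is empty, so FOLLOW(K) ⊇ FOLLOW(P) = {a, c, e}. Thus FOLLOW(K) = {a, c, e}.
FOLLOW(S): in Q::=E S, the suffix after S is empty, so FOLLOW(S) ⊇ FOLLOW(Q) = {a, c, e}; in K::=S, the suffix after S is empty, so FOLLOW(S) ⊇ FOLLOW(K) = {a, c, e}. Thus FOLLOW(S) = {$, a, c, e}.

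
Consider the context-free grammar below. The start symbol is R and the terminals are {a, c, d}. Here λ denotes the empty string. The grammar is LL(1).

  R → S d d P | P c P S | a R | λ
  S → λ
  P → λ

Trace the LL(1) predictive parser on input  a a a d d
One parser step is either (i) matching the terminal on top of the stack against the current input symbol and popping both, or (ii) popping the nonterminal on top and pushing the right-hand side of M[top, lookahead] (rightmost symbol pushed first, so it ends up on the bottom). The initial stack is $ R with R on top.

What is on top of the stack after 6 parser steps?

R

step 1: stack=$ R  input=a a a d d $  — expand R → a R
step 2: stack=$ R a  input=a a a d d $  — match a
step 3: stack=$ R  input=a a d d $  — expand R → a R
step 4: stack=$ R a  input=a a d d $  — match a
step 5: stack=$ R  input=a d d $  — expand R → a R
step 6: stack=$ R a  input=a d d $  — match a
Stack after step 6: $ R (top = R).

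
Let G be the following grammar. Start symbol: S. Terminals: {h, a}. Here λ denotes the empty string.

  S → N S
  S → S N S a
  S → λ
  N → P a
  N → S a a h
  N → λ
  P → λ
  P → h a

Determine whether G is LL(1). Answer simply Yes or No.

No

FIRST(S) = {λ, a, h}
FIRST(N) = {λ, a, h}
FIRST(P) = {λ, h}
FOLLOW(S) = {$, a, h}
FOLLOW(N) = {$, a, h}
FOLLOW(P) = {a}
Cell M[N, a] receives both N → P a and N → S a a h and N → λ — the grammar is not LL(1).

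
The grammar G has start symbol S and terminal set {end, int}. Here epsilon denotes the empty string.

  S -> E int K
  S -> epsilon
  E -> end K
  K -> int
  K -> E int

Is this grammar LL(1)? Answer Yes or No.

FIRST(S) = {epsilon, end}
FIRST(E) = {end}
FIRST(K) = {end, int}
FOLLOW(S) = {$}
FOLLOW(E) = {int}
FOLLOW(K) = {$, int}
Each cell of M receives at most one production.

Yes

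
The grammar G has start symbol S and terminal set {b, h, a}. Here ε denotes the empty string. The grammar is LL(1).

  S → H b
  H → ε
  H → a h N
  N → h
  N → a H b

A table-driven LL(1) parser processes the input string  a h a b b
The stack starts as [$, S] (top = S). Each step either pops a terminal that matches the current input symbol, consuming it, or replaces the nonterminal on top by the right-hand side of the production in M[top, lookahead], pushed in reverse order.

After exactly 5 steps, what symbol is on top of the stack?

step 1: stack=$ S  input=a h a b b $  — expand S → H b
step 2: stack=$ b H  input=a h a b b $  — expand H → a h N
step 3: stack=$ b N h a  input=a h a b b $  — match a
step 4: stack=$ b N h  input=h a b b $  — match h
step 5: stack=$ b N  input=a b b $  — expand N → a H b
Stack after step 5: $ b b H a (top = a).

a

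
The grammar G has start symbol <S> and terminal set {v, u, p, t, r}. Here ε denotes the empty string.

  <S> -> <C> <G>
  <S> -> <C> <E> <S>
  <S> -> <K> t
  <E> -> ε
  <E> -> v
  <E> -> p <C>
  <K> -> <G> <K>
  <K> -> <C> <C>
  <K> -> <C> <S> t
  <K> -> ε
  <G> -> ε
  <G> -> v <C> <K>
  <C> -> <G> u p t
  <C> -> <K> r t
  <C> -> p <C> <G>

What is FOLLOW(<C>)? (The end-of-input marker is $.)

FIRST(<E>): from <E>->ε we get {ε}; from <E>->v we get {v}; from <E>->p <C> we get {p}. So FIRST(<E>) = {ε, p, v}.
FIRST(<G>): from <G>->ε we get {ε}; from <G>->v <C> <K> we get {v}. So FIRST(<G>) = {ε, v}.
FIRST(<S>): from <S>-><C> <G> we get {p, r, u, v}; from <S>-><C> <E> <S> we get {p, r, u, v}; from <S>-><K> t we get {p, r, t, u, v}. So FIRST(<S>) = {p, r, t, u, v}.
FIRST(<K>): from <K>-><G> <K> we get {ε, p, r, u, v}; from <K>-><C> <C> we get {p, r, u, v}; from <K>-><C> <S> t we get {p, r, u, v}; from <K>->ε we get {ε}. So FIRST(<K>) = {ε, p, r, u, v}.
FIRST(<C>): from <C>-><G> u p t we get {u, v}; from <C>-><K> r t we get {p, r, u, v}; from <C>->p <C> <G> we get {p}. So FIRST(<C>) = {p, r, u, v}.
FOLLOW(<S>) includes $ since <S> is the start symbol.
FOLLOW(<S>): in <S>-><C> <E> <S>, the suffix after <S> is empty (adds nothing new); in <K>-><C> <S> t, <S> is followed by t with FIRST {t}. Thus FOLLOW(<S>) = {$, t}.
FOLLOW(<E>): in <S>-><C> <E> <S>, <E> is followed by <S> with FIRST {p, r, t, u, v}. Thus FOLLOW(<E>) = {p, r, t, u, v}.
FOLLOW(<K>): in <S>-><K> t, <K> is followed by t with FIRST {t}; in <K>-><G> <K>, the suffix after <K> is empty (adds nothing new); in <G>->v <C> <K>, the suffix after <K> is empty, so FOLLOW(<K>) ⊇ FOLLOW(<G>) = {$, p, r, t, u, v}; in <C>-><K> r t, <K> is followed by r t with FIRST {r}. Thus FOLLOW(<K>) = {$, p, r, t, u, v}.
FOLLOW(<G>): in <S>-><C> <G>, the suffix after <G> is empty, so FOLLOW(<G>) ⊇ FOLLOW(<S>) = {$, t}; in <K>-><G> <K>, <G> is followed by <K> with FIRST {ε, p, r, u, v}; in <K>-><G> <K>, the suffix after <G> is nullable, so FOLLOW(<G>) ⊇ FOLLOW(<K>) = {$, p, r, t, u, v}; in <C>-><G> u p t, <G> is followed by u p t with FIRST {u}; in <C>->p <C> <G>, the suffix after <G> is empty, so FOLLOW(<G>) ⊇ FOLLOW(<C>) = {$, p, r, t, u, v}. Thus FOLLOW(<G>) = {$, p, r, t, u, v}.
FOLLOW(<C>): in <S>-><C> <G>, <C> is followed by <G> with FIRST {ε, v}; in <S>-><C> <G>, the suffix after <C> is nullable, so FOLLOW(<C>) ⊇ FOLLOW(<S>) = {$, t}; in <S>-><C> <E> <S>, <C> is followed by <E> <S> with FIRST {p, r, t, u, v}; in <E>->p <C>, the suffix after <C> is empty, so FOLLOW(<C>) ⊇ FOLLOW(<E>) = {p, r, t, u, v}; in <K>-><C> <C> (occurrence 1), <C> is followed by <C> with FIRST {p, r, u, v}; in <K>-><C> <C> (occurrence 2), the suffix after <C> is empty, so FOLLOW(<C>) ⊇ FOLLOW(<K>) = {$, p, r, t, u, v}; in <K>-><C> <S> t, <C> is followed by <S> t with FIRST {p, r, t, u, v}; in <G>->v <C> <K>, <C> is followed by <K> with FIRST {ε, p, r, u, v}; in <G>->v <C> <K>, the suffix after <C> is nullable, so FOLLOW(<C>) ⊇ FOLLOW(<G>) = {$, p, r, t, u, v}; in <C>->p <C> <G>, <C> is followed by <G> with FIRST {ε, v}; in <C>->p <C> <G>, the suffix after <C> is nullable (adds nothing new). Thus FOLLOW(<C>) = {$, p, r, t, u, v}.

{$, p, r, t, u, v}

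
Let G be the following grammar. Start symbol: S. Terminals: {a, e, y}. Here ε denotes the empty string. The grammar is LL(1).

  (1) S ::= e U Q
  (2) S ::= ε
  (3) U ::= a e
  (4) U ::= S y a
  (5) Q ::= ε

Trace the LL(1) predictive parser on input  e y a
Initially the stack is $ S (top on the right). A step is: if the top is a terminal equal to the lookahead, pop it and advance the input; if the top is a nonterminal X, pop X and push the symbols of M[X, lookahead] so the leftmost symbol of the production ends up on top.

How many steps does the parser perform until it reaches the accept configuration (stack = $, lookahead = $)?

7

     Stack      Input    Action
  1  $ S        e y a $  expand S ::= e U Q
  2  $ Q U e    e y a $  match e
  3  $ Q U      y a $    expand U ::= S y a
  4  $ Q a y S  y a $    expand S ::= ε
  5  $ Q a y    y a $    match y
  6  $ Q a      a $      match a
  7  $ Q        $        expand Q ::= ε
Accept reached after 7 steps.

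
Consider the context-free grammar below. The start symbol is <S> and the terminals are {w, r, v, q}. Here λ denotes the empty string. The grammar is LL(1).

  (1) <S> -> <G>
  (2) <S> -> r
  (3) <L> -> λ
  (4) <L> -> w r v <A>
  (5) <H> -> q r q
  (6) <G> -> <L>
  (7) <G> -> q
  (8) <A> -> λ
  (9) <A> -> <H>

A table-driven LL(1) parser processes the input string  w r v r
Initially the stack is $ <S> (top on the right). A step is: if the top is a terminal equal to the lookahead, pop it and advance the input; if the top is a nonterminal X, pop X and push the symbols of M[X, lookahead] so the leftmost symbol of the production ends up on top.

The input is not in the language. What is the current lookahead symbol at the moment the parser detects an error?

r

step 1: stack=$ <S>  input=w r v r $  — expand <S> -> <G>
step 2: stack=$ <G>  input=w r v r $  — expand <G> -> <L>
step 3: stack=$ <L>  input=w r v r $  — expand <L> -> w r v <A>
step 4: stack=$ <A> v r w  input=w r v r $  — match w
step 5: stack=$ <A> v r  input=r v r $  — match r
step 6: stack=$ <A> v  input=v r $  — match v
step 7: stack=$ <A>  input=r $  — error: M[<A>, r] is empty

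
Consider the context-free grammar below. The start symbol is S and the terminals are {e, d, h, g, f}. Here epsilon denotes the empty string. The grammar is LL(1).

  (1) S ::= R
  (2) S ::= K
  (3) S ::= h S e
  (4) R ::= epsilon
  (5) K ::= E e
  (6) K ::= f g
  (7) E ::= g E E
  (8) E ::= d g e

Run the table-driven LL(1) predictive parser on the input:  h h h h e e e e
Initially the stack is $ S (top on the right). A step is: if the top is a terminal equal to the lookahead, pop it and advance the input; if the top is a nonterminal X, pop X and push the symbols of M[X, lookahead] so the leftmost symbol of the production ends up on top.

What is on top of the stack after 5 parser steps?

h

     Stack      Input              Action
  1  $ S        h h h h e e e e $  expand S ::= h S e
  2  $ e S h    h h h h e e e e $  match h
  3  $ e S      h h h e e e e $    expand S ::= h S e
  4  $ e e S h  h h h e e e e $    match h
  5  $ e e S    h h e e e e $      expand S ::= h S e
Stack after step 5: $ e e e S h (top = h).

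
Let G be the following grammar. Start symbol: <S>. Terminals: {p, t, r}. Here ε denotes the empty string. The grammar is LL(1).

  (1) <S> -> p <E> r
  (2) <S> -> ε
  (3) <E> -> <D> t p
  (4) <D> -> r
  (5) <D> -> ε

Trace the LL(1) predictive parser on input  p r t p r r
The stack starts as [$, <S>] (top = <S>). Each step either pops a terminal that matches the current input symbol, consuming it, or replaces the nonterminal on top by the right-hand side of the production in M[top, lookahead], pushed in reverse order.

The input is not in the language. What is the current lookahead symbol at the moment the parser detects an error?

step 1: stack=$ <S>  input=p r t p r r $  — expand <S> -> p <E> r
step 2: stack=$ r <E> p  input=p r t p r r $  — match p
step 3: stack=$ r <E>  input=r t p r r $  — expand <E> -> <D> t p
step 4: stack=$ r p t <D>  input=r t p r r $  — expand <D> -> r
step 5: stack=$ r p t r  input=r t p r r $  — match r
step 6: stack=$ r p t  input=t p r r $  — match t
step 7: stack=$ r p  input=p r r $  — match p
step 8: stack=$ r  input=r r $  — match r
step 9: stack=$  input=r $  — error: stack empty but input remains

r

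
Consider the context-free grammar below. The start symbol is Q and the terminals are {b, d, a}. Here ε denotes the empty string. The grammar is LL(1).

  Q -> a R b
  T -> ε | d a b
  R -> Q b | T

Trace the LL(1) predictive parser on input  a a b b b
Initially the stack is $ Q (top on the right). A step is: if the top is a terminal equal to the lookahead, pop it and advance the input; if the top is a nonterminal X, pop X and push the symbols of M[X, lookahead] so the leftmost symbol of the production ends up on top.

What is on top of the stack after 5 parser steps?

step 1: stack=$ Q  input=a a b b b $  — expand Q -> a R b
step 2: stack=$ b R a  input=a a b b b $  — match a
step 3: stack=$ b R  input=a b b b $  — expand R -> Q b
step 4: stack=$ b b Q  input=a b b b $  — expand Q -> a R b
step 5: stack=$ b b b R a  input=a b b b $  — match a
Stack after step 5: $ b b b R (top = R).

R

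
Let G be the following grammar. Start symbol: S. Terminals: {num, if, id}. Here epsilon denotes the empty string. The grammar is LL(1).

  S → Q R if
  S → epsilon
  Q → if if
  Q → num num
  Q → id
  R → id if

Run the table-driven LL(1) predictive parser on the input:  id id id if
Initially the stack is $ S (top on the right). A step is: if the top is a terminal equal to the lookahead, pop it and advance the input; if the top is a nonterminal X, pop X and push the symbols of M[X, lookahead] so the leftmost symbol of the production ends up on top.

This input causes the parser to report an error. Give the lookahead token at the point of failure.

step 1: stack=$ S  input=id id id if $  — expand S → Q R if
step 2: stack=$ if R Q  input=id id id if $  — expand Q → id
step 3: stack=$ if R id  input=id id id if $  — match id
step 4: stack=$ if R  input=id id if $  — expand R → id if
step 5: stack=$ if if id  input=id id if $  — match id
step 6: stack=$ if if  input=id if $  — error: top is terminal if but lookahead is id

id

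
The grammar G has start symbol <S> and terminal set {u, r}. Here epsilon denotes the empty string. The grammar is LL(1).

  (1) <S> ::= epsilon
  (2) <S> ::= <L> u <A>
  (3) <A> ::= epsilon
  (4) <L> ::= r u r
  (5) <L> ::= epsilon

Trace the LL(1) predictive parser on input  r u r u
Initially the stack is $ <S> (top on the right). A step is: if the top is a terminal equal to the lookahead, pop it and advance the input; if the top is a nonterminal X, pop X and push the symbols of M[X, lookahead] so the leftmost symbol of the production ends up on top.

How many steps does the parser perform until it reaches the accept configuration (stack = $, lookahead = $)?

     Stack          Input      Action
  1  $ <S>          r u r u $  expand <S> ::= <L> u <A>
  2  $ <A> u <L>    r u r u $  expand <L> ::= r u r
  3  $ <A> u r u r  r u r u $  match r
  4  $ <A> u r u    u r u $    match u
  5  $ <A> u r      r u $      match r
  6  $ <A> u        u $        match u
  7  $ <A>          $          expand <A> ::= epsilon
Accept reached after 7 steps.

7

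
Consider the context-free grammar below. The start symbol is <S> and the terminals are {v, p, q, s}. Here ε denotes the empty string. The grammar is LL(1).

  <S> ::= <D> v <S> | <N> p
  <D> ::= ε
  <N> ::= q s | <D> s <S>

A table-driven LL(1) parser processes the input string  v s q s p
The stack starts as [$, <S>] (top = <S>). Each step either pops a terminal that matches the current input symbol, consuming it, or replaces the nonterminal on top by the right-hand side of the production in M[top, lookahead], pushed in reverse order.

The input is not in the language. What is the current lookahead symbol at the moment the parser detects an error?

step 1: stack=$ <S>  input=v s q s p $  — expand <S> ::= <D> v <S>
step 2: stack=$ <S> v <D>  input=v s q s p $  — expand <D> ::= ε
step 3: stack=$ <S> v  input=v s q s p $  — match v
step 4: stack=$ <S>  input=s q s p $  — expand <S> ::= <N> p
step 5: stack=$ p <N>  input=s q s p $  — expand <N> ::= <D> s <S>
step 6: stack=$ p <S> s <D>  input=s q s p $  — expand <D> ::= ε
step 7: stack=$ p <S> s  input=s q s p $  — match s
step 8: stack=$ p <S>  input=q s p $  — expand <S> ::= <N> p
step 9: stack=$ p p <N>  input=q s p $  — expand <N> ::= q s
step 10: stack=$ p p s q  input=q s p $  — match q
step 11: stack=$ p p s  input=s p $  — match s
step 12: stack=$ p p  input=p $  — match p
step 13: stack=$ p  input=$  — error: top is terminal p but lookahead is $

$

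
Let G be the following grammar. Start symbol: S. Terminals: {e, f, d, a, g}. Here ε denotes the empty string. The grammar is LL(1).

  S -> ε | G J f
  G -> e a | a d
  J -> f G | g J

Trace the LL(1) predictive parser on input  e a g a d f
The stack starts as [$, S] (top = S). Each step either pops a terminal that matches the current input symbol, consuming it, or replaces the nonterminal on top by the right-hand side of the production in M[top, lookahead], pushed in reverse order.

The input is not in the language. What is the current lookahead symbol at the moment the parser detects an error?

step 1: stack=$ S  input=e a g a d f $  — expand S -> G J f
step 2: stack=$ f J G  input=e a g a d f $  — expand G -> e a
step 3: stack=$ f J a e  input=e a g a d f $  — match e
step 4: stack=$ f J a  input=a g a d f $  — match a
step 5: stack=$ f J  input=g a d f $  — expand J -> g J
step 6: stack=$ f J g  input=g a d f $  — match g
step 7: stack=$ f J  input=a d f $  — error: M[J, a] is empty

a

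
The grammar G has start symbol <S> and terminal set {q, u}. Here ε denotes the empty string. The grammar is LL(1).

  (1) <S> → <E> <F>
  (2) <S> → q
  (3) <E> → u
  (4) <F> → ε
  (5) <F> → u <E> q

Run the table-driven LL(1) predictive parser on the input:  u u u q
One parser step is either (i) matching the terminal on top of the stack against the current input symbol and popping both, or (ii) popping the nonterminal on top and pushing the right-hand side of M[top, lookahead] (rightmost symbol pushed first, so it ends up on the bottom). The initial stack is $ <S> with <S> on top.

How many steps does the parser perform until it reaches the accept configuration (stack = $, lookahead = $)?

8

     Stack      Input      Action
  1  $ <S>      u u u q $  expand <S> → <E> <F>
  2  $ <F> <E>  u u u q $  expand <E> → u
  3  $ <F> u    u u u q $  match u
  4  $ <F>      u u q $    expand <F> → u <E> q
  5  $ q <E> u  u u q $    match u
  6  $ q <E>    u q $      expand <E> → u
  7  $ q u      u q $      match u
  8  $ q        q $        match q
Accept reached after 8 steps.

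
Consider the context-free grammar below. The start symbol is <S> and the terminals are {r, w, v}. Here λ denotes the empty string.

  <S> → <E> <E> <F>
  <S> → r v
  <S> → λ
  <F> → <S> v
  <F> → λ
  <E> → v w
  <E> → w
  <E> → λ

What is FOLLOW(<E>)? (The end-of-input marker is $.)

FIRST(<E>) = {λ, v, w}
FIRST(<S>) = {λ, r, v, w}  (via <E> <E> <F>)
FIRST(<F>) = {λ, r, v, w}  (via <S> v)
FOLLOW(<S>) includes $ since <S> is the start symbol.
FOLLOW(<S>): in <F>→<S> v, <S> is followed by v with FIRST {v}. Thus FOLLOW(<S>) = {$, v}.
FOLLOW(<F>): in <S>→<E> <E> <F>, the suffix after <F> is empty, so FOLLOW(<F>) ⊇ FOLLOW(<S>) = {$, v}. Thus FOLLOW(<F>) = {$, v}.
FOLLOW(<E>): in <S>→<E> <E> <F> (occurrence 1), <E> is followed by <E> <F> with FIRST {λ, r, v, w}; in <S>→<E> <E> <F> (occurrence 1), the suffix after <E> is nullable, so FOLLOW(<E>) ⊇ FOLLOW(<S>) = {$, v}; in <S>→<E> <E> <F> (occurrence 2), <E> is followed by <F> with FIRST {λ, r, v, w}; in <S>→<E> <E> <F> (occurrence 2), the suffix after <E> is nullable, so FOLLOW(<E>) ⊇ FOLLOW(<S>) = {$, v}. Thus FOLLOW(<E>) = {$, r, v, w}.

{$, r, v, w}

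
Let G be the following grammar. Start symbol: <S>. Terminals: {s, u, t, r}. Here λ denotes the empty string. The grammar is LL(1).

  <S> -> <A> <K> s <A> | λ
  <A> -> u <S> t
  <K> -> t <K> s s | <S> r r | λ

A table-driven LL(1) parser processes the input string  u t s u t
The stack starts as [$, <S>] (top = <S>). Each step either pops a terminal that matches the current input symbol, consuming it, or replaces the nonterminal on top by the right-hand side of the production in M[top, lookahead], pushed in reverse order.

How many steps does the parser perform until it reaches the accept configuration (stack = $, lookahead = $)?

      Stack                Input        Action
   1  $ <S>                u t s u t $  expand <S> -> <A> <K> s <A>
   2  $ <A> s <K> <A>      u t s u t $  expand <A> -> u <S> t
   3  $ <A> s <K> t <S> u  u t s u t $  match u
   4  $ <A> s <K> t <S>    t s u t $    expand <S> -> λ
   5  $ <A> s <K> t        t s u t $    match t
   6  $ <A> s <K>          s u t $      expand <K> -> λ
   7  $ <A> s              s u t $      match s
   8  $ <A>                u t $        expand <A> -> u <S> t
   9  $ t <S> u            u t $        match u
  10  $ t <S>              t $          expand <S> -> λ
  11  $ t                  t $          match t
Accept reached after 11 steps.

11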